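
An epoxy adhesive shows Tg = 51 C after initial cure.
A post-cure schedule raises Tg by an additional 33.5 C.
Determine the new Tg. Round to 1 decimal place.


New Tg = 51 + 33.5
= 84.5 C

84.5


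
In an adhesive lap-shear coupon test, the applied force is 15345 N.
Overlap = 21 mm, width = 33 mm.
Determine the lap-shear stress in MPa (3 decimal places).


stress = F / (overlap * width)
= 15345 / (21 * 33)
= 22.143 MPa

22.143


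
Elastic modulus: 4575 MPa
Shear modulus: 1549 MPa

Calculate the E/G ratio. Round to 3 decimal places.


E / G = 4575 / 1549 = 2.954

2.954


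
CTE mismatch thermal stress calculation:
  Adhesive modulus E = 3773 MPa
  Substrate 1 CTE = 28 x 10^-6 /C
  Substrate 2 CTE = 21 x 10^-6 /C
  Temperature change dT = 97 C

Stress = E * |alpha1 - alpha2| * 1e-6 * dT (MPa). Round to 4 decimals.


delta_alpha = |28 - 21| = 7 x 10^-6/C
Stress = 3773 * 7e-6 * 97
= 2.5619 MPa

2.5619


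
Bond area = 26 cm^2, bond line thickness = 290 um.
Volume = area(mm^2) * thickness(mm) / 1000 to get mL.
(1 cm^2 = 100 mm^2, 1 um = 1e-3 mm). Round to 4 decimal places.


area_mm2 = 26 * 100 = 2600
blt_mm = 290 * 1e-3 = 0.29
vol_mm3 = 2600 * 0.29 = 754.0
vol_mL = 754.0 / 1000 = 0.7540 mL

0.7540


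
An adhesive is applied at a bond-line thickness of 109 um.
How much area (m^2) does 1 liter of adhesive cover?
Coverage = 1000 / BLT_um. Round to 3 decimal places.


Coverage = 1000 / 109 = 9.174 m^2

9.174


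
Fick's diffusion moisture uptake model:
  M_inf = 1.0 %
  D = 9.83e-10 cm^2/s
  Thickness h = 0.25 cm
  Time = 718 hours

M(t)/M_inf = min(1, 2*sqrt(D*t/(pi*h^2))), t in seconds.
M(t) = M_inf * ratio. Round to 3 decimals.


t_sec = 718 * 3600 = 2584800
ratio = 2*sqrt(9.83e-10*2584800/(pi*0.25^2))
= min(1, 0.227513)
= 0.227513
M(t) = 1.0 * 0.227513 = 0.228 %

0.228


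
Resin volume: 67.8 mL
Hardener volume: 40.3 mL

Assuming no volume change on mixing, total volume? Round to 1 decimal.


V_total = 67.8 + 40.3 = 108.1 mL

108.1


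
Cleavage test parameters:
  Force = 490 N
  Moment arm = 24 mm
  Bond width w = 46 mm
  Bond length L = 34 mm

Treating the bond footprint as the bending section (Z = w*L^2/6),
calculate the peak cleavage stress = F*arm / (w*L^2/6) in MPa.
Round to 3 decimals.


M = 490 * 24 = 11760 N*mm
Z = 46 * 34^2 / 6 = 53176 / 6 mm^3
sigma = M / Z = 6 * 11760 / 53176 = 70560 / 53176
= 1.327 MPa

1.327


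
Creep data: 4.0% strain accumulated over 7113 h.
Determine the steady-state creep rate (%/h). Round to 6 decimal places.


Rate = 4.0 / 7113 = 0.000562 %/h

0.000562


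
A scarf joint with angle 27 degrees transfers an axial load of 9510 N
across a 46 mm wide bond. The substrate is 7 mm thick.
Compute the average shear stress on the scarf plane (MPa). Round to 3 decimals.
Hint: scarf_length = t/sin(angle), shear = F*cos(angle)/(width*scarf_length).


scarf_length = 7 / sin(27 deg) = 15.4188 mm
cos(27 deg) = 0.891007
shear stress = 9510 * 0.891007 / (46 * 15.4188)
= 11.947 MPa

11.947


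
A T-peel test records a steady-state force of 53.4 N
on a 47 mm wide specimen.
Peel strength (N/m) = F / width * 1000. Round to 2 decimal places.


Peel strength = 53.4 / 47 * 1000
= 1136.17 N/m

1136.17


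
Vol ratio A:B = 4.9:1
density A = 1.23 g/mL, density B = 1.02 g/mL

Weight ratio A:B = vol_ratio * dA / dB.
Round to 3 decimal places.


Weight ratio = 4.9 * 1.23 / 1.02
= 5.909

5.909


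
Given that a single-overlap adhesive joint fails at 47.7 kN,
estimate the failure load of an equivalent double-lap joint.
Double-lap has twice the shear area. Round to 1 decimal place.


Double-lap factor = 2
Expected load = 47.7 * 2 = 95.4 kN

95.4


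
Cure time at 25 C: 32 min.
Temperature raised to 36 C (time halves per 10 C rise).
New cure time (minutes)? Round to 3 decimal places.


Acceleration factor = 2^(11/10) = 2.1435
New time = 32 / 2.1435 = 14.929 min

14.929


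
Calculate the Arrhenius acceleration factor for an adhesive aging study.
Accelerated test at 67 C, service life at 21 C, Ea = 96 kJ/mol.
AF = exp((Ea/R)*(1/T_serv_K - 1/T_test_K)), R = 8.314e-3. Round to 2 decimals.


T_test = 340.15 K, T_serv = 294.15 K
Ea/R = 96 / 0.008314 = 11546.79
AF = exp(11546.79 * (1/294.15 - 1/340.15))
= 202.07

202.07


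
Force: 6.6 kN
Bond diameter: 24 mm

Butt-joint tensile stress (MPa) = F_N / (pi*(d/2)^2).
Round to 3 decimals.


F_N = 6.6 * 1000 = 6600.0 N
A = pi*(12.0)^2 = 452.3893 mm^2
stress = 6600.0 / 452.3893 = 14.589 MPa

14.589


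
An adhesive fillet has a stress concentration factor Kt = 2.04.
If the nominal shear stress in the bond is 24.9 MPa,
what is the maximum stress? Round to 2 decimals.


Max stress = 24.9 * 2.04 = 50.80 MPa

50.80


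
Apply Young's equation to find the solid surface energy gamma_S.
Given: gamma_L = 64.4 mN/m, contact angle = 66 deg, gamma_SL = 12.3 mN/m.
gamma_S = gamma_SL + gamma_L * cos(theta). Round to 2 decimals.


theta_rad = 66 * pi/180 = 1.151917
gamma_S = 12.3 + 64.4 * cos(1.151917)
= 38.49 mN/m

38.49


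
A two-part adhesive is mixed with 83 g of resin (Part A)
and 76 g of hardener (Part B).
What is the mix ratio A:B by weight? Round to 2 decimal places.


Mix ratio = mass_A / mass_B
= 83 / 76
= 1.09

1.09


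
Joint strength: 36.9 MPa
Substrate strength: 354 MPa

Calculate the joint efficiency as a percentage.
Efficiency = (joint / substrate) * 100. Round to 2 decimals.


Efficiency = (36.9 / 354) * 100 = 10.42%

10.42


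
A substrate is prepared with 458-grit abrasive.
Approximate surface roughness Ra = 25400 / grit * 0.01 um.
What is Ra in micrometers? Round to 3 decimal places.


Ra = 25400 / 458 * 0.01 = 0.555 um

0.555


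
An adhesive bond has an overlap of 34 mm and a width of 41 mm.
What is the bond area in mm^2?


Bond area = overlap * width
= 34 * 41
= 1394 mm^2

1394


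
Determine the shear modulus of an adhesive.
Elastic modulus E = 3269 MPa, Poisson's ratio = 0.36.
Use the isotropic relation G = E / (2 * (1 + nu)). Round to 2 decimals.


G = 3269 / (2*(1+0.36)) = 3269 / 2.72
= 1201.84 MPa

1201.84


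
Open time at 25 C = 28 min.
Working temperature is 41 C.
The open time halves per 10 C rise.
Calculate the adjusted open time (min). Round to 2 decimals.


factor = 2^((41 - 25) / 10) = 3.0314
ot = 28 / 3.0314 = 9.24 min

9.24


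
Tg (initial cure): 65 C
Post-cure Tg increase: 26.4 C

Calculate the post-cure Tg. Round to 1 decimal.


Post-cure Tg = 65 + 26.4 = 91.4 C

91.4


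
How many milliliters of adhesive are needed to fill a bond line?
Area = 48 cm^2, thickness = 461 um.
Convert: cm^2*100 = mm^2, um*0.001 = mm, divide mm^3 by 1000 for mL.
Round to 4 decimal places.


= (48 * 100) * (461 * 0.001) / 1000
= 2.2128 mL

2.2128


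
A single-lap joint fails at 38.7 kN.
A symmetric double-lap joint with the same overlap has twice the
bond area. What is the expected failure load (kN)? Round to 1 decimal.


Double-lap load = 2 * 38.7 = 77.4 kN

77.4


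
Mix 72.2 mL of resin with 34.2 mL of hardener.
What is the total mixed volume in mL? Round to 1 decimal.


Total = 72.2 + 34.2 = 106.4 mL

106.4


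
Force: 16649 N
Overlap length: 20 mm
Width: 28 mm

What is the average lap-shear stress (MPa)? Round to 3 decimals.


Average shear stress = F / (overlap * width)
= 16649 / (20 * 28)
= 29.730 MPa

29.730


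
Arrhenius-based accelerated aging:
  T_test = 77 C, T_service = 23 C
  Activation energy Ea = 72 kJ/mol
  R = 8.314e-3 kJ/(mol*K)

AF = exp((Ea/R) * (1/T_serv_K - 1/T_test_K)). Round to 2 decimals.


T_test_K = 350.15, T_serv_K = 296.15
AF = exp((72/8.314e-3) * (1/296.15 - 1/350.15))
= 90.90

90.90


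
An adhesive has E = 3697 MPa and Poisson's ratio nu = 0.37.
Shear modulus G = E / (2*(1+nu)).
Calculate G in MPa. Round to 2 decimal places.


G = 3697 / (2*(1+0.37))
= 3697 / 2.74
= 1349.27 MPa

1349.27


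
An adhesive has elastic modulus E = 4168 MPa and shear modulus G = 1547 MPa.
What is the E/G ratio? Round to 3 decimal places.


E/G = 4168 / 1547 = 2.694

2.694


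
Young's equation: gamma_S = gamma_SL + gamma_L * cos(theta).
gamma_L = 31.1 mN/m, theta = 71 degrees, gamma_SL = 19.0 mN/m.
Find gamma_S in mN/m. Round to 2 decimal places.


cos(71 deg) = 0.325568
gamma_S = 19.0 + 31.1 * 0.325568
= 29.13 mN/m

29.13


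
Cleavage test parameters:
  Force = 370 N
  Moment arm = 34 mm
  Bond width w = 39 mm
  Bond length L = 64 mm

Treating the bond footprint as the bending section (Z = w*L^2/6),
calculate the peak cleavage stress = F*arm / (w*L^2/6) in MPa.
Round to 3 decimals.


M = 370 * 34 = 12580 N*mm
Z = 39 * 64^2 / 6 = 159744 / 6 mm^3
sigma = M / Z = 6 * 12580 / 159744 = 75480 / 159744
= 0.473 MPa

0.473


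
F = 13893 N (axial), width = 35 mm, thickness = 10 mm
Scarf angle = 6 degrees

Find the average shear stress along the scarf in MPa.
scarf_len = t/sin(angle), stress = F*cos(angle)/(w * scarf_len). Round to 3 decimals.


scarf_len = 10/sin(6 deg) = 95.6677
cos(6 deg) = 0.994522
stress = 13893*0.994522/(35*95.6677) = 4.126 MPa

4.126


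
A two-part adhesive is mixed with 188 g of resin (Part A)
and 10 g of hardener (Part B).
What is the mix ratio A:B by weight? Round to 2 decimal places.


Mix ratio = mass_A / mass_B
= 188 / 10
= 18.80

18.80


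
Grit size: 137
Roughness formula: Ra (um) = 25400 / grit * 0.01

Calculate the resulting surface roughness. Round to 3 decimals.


Ra = 25400 / 137 * 0.01
= 1.854 um

1.854


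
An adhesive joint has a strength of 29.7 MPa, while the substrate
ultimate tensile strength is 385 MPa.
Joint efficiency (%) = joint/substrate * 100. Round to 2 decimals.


Efficiency = 29.7 / 385 * 100
= 7.71%

7.71


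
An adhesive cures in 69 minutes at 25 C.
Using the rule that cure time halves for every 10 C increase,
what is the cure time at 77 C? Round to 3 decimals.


Factor = 2^((77 - 25) / 10) = 36.7583
Cure time = 69 / 36.7583
= 1.877 minutes

1.877


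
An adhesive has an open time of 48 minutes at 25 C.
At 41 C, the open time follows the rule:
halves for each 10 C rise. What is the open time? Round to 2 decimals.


Factor = 2^((41-25)/10) = 3.0314
Open time = 48 / 3.0314 = 15.83 min

15.83


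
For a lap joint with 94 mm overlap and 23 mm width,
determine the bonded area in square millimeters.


Area = 94 * 23 = 2162 mm^2

2162


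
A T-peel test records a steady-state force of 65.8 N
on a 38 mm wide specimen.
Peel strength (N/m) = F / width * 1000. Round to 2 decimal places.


Peel strength = 65.8 / 38 * 1000
= 1731.58 N/m

1731.58


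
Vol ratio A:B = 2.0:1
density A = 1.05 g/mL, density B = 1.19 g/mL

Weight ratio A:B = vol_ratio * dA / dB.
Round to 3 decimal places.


Weight ratio = 2.0 * 1.05 / 1.19
= 1.765

1.765


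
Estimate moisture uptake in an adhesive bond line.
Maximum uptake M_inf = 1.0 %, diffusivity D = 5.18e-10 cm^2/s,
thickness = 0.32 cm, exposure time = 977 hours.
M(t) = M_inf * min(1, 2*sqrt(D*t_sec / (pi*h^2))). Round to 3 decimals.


Convert time: 977 h = 3517200 s
ratio = min(1, 2*sqrt(5.18e-10*3517200/(pi*0.32^2)))
= 0.150511
M(t) = 1.0 * 0.150511 = 0.151%

0.151


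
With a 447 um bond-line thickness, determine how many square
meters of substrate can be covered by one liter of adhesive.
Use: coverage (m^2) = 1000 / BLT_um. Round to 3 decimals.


Coverage = 1000 / 447 = 2.237 m^2

2.237


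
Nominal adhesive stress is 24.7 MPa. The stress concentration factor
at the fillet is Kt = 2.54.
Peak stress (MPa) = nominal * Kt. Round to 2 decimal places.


Peak = 24.7 * 2.54 = 62.74 MPa

62.74


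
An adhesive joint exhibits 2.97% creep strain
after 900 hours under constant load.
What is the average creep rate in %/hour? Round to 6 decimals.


Creep rate = strain / time
= 2.97 / 900
= 0.003300 %/h

0.003300


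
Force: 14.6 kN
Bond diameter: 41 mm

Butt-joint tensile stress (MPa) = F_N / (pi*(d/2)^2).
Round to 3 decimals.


F_N = 14.6 * 1000 = 14600.0 N
A = pi*(20.5)^2 = 1320.2543 mm^2
stress = 14600.0 / 1320.2543 = 11.058 MPa

11.058


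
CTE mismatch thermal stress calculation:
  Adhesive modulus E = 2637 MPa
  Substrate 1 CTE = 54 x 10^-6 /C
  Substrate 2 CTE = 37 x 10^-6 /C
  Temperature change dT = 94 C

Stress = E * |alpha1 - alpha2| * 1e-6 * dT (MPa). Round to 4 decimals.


delta_alpha = |54 - 37| = 17 x 10^-6/C
Stress = 2637 * 17e-6 * 94
= 4.2139 MPa

4.2139


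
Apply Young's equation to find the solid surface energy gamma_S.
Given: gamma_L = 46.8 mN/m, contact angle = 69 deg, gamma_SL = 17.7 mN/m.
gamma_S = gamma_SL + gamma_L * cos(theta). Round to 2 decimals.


theta_rad = 69 * pi/180 = 1.204277
gamma_S = 17.7 + 46.8 * cos(1.204277)
= 34.47 mN/m

34.47


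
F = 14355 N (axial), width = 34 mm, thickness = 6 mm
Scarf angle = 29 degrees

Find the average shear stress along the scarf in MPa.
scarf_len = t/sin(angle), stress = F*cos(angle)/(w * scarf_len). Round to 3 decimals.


scarf_len = 6/sin(29 deg) = 12.3760
cos(29 deg) = 0.874620
stress = 14355*0.874620/(34*12.3760) = 29.838 MPa

29.838


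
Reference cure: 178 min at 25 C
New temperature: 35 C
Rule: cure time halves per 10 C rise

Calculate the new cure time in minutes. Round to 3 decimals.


factor = 2^((35-25)/10) = 2.0000
t_new = 178 / 2.0000 = 89.000 min

89.000


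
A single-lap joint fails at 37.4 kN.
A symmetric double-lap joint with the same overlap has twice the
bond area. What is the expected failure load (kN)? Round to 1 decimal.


Double-lap load = 2 * 37.4 = 74.8 kN

74.8


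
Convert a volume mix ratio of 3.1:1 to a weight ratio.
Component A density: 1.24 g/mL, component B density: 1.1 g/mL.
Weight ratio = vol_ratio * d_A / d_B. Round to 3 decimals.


= 3.1 * 1.24 / 1.1 = 3.495

3.495


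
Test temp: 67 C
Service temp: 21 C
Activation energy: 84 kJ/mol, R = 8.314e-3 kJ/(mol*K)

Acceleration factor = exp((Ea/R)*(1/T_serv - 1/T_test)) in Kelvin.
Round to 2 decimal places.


AF = exp((84/0.008314)*(1/294.15 - 1/340.15))
= 104.07

104.07


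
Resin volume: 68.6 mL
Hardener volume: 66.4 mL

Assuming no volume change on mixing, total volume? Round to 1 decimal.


V_total = 68.6 + 66.4 = 135.0 mL

135.0


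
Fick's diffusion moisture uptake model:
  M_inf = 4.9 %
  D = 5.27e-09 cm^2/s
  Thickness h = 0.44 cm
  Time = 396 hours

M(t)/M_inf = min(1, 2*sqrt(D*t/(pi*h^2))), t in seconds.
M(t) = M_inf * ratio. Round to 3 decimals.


t_sec = 396 * 3600 = 1425600
ratio = 2*sqrt(5.27e-09*1425600/(pi*0.44^2))
= min(1, 0.222283)
= 0.222283
M(t) = 4.9 * 0.222283 = 1.089 %

1.089


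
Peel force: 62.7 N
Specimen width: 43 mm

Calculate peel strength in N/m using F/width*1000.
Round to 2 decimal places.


Peel strength = 62.7 / 43 * 1000 = 1458.14 N/m

1458.14


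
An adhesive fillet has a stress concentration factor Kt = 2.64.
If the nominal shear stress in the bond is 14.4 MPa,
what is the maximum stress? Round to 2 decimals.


Max stress = 14.4 * 2.64 = 38.02 MPa

38.02


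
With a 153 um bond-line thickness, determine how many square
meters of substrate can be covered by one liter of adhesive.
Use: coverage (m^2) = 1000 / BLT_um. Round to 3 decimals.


Coverage = 1000 / 153 = 6.536 m^2

6.536


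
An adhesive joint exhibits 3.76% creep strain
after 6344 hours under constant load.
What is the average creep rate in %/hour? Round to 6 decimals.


Creep rate = strain / time
= 3.76 / 6344
= 0.000593 %/h

0.000593


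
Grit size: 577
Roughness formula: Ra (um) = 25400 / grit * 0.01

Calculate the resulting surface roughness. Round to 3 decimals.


Ra = 25400 / 577 * 0.01
= 0.440 um

0.440


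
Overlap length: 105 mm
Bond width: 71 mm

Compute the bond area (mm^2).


Bond area = 105 * 71 = 7455 mm^2

7455


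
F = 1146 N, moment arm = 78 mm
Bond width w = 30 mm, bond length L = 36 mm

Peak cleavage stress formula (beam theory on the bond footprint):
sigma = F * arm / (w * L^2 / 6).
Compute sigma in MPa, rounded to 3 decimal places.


sigma = (1146 * 78) / (30 * 1296 / 6)
= 89388 * 6 / 38880
= 536328 / 38880
= 13.794 MPa

13.794


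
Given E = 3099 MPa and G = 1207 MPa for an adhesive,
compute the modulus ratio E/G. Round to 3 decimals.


E/G ratio = 3099 / 1207 = 2.568

2.568


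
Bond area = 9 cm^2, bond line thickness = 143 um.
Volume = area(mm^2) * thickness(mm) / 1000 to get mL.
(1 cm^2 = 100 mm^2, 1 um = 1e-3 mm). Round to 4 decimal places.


area_mm2 = 9 * 100 = 900
blt_mm = 143 * 1e-3 = 0.143
vol_mm3 = 900 * 0.143 = 128.7
vol_mL = 128.7 / 1000 = 0.1287 mL

0.1287


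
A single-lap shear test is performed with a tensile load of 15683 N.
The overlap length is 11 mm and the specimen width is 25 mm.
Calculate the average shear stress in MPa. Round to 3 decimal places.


Shear stress = F / (overlap * width)
= 15683 / (11 * 25)
= 15683 / 275
= 57.029 MPa

57.029


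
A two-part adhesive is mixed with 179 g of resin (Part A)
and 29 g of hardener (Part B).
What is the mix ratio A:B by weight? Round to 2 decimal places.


Mix ratio = mass_A / mass_B
= 179 / 29
= 6.17

6.17


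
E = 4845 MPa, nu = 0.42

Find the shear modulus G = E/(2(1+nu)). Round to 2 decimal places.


G = 4845 / (2 * 1.42)
= 1705.99 MPa

1705.99


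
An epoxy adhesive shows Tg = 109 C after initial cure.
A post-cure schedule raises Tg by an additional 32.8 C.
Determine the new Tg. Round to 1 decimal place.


New Tg = 109 + 32.8
= 141.8 C

141.8


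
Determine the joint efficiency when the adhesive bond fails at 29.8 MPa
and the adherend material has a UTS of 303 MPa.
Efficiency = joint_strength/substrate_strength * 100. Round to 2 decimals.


Joint efficiency = 29.8 / 303 * 100
= 9.83%

9.83


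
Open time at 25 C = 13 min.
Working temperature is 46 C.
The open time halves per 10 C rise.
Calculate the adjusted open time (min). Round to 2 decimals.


factor = 2^((46 - 25) / 10) = 4.2871
ot = 13 / 4.2871 = 3.03 min

3.03


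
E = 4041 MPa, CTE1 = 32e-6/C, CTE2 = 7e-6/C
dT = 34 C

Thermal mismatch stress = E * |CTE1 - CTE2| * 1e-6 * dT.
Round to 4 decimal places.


= 4041 * 25e-6 * 34
= 3.4349 MPa

3.4349


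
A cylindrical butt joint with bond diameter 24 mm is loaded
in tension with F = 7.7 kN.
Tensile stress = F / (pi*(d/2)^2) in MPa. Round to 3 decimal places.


Area = pi * (24/2)^2 = 452.3893 mm^2
Stress = 7.7*1000 / 452.3893
= 17.021 MPa

17.021


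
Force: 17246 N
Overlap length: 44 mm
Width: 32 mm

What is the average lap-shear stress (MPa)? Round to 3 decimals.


Average shear stress = F / (overlap * width)
= 17246 / (44 * 32)
= 12.249 MPa

12.249


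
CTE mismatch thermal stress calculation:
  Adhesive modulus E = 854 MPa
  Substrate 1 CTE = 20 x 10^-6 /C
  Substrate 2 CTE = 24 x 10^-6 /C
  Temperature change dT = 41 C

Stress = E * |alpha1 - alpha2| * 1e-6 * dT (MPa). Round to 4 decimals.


delta_alpha = |20 - 24| = 4 x 10^-6/C
Stress = 854 * 4e-6 * 41
= 0.1401 MPa

0.1401


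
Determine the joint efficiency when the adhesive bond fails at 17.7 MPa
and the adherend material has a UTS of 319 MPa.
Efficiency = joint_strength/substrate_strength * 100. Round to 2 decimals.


Joint efficiency = 17.7 / 319 * 100
= 5.55%

5.55


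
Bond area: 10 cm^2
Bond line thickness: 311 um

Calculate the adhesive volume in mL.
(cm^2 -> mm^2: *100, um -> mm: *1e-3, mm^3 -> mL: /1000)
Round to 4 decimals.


V = 10*100 * 311*1e-3 / 1000
= 0.3110 mL

0.3110


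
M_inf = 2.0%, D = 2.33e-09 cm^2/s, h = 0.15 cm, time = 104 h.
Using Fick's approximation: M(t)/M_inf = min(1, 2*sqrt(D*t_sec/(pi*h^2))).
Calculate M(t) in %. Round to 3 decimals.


t = 374400 s
ratio = min(1, 2*sqrt(2.33e-09*374400/(pi*0.0225)))
= 0.222182
M(t) = 2.0 * 0.222182 = 0.444%

0.444


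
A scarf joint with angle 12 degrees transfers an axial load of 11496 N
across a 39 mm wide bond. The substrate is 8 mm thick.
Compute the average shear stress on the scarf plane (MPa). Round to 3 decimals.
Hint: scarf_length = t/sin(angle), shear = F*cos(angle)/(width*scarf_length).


scarf_length = 8 / sin(12 deg) = 38.4779 mm
cos(12 deg) = 0.978148
shear stress = 11496 * 0.978148 / (39 * 38.4779)
= 7.493 MPa

7.493


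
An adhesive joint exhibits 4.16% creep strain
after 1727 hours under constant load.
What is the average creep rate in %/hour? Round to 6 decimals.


Creep rate = strain / time
= 4.16 / 1727
= 0.002409 %/h

0.002409


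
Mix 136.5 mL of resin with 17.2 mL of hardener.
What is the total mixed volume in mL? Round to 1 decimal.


Total = 136.5 + 17.2 = 153.7 mL

153.7


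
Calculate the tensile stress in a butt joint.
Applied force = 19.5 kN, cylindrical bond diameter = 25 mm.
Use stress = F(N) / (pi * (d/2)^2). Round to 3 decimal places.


A = pi * 12.5^2 = 490.8739 mm^2
sigma = 19500.0 / 490.8739 = 39.725 MPa

39.725


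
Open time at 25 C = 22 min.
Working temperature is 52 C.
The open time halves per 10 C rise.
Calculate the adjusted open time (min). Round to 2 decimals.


factor = 2^((52 - 25) / 10) = 6.4980
ot = 22 / 6.4980 = 3.39 min

3.39


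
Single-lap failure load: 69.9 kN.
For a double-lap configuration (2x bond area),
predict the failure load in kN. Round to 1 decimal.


Failure load = 69.9 * 2 = 139.8 kN

139.8


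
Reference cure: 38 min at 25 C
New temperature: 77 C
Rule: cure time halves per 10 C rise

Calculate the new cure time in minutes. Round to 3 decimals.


factor = 2^((77-25)/10) = 36.7583
t_new = 38 / 36.7583 = 1.034 min

1.034


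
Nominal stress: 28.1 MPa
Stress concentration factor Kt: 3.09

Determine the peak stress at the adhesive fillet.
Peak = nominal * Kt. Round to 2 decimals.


Peak stress = 28.1 * 3.09
= 86.83 MPa

86.83


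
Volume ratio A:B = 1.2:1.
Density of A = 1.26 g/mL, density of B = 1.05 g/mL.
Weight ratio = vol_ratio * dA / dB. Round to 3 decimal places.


Wt ratio = 1.2 * 1.26 / 1.05
= 1.440

1.440


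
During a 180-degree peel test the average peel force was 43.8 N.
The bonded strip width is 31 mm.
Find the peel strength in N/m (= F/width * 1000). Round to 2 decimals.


Peel strength = F/width * 1000
= 43.8 / 31 * 1000
= 1412.90 N/m

1412.90


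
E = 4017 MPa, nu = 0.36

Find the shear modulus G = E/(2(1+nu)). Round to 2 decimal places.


G = 4017 / (2 * 1.36)
= 1476.84 MPa

1476.84


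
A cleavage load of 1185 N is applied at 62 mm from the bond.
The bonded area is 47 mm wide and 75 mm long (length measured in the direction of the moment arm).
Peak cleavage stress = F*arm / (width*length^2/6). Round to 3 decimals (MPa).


Moment = 1185 * 62 = 73470 N*mm
Section modulus = 47 * 5625 / 6 = 264375 / 6 mm^3
Stress = 73470 / (264375 / 6) = 440820 / 264375
= 1.667 MPa

1.667


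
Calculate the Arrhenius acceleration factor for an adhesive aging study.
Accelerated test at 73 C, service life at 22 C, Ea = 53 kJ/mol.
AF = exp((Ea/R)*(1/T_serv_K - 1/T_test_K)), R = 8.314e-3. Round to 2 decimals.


T_test = 346.15 K, T_serv = 295.15 K
Ea/R = 53 / 0.008314 = 6374.79
AF = exp(6374.79 * (1/295.15 - 1/346.15))
= 24.10

24.10


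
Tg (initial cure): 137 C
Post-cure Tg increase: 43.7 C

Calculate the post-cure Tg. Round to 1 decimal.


Post-cure Tg = 137 + 43.7 = 180.7 C

180.7


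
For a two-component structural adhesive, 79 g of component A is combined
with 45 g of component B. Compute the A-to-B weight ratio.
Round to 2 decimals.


Weight ratio A:B = 79 / 45
= 1.76

1.76


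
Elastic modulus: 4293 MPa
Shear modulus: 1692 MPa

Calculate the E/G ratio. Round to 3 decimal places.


E / G = 4293 / 1692 = 2.537

2.537


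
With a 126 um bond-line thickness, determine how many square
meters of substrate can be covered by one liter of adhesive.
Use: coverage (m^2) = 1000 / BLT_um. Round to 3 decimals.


Coverage = 1000 / 126 = 7.937 m^2

7.937


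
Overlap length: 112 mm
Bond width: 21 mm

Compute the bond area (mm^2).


Bond area = 112 * 21 = 2352 mm^2

2352


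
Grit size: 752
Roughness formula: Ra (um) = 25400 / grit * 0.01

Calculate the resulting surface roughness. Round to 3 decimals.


Ra = 25400 / 752 * 0.01
= 0.338 um

0.338


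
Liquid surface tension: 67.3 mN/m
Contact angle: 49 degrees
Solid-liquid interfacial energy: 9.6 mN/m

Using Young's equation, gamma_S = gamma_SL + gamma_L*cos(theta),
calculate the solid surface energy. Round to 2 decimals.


gamma_S = 9.6 + 67.3 * cos(49)
= 53.75 mN/m

53.75


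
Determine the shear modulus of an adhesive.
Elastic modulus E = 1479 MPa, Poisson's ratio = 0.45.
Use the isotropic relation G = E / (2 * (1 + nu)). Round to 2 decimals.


G = 1479 / (2*(1+0.45)) = 1479 / 2.90
= 510.00 MPa

510.00


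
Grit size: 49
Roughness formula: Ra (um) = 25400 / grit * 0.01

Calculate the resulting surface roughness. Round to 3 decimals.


Ra = 25400 / 49 * 0.01
= 5.184 um

5.184


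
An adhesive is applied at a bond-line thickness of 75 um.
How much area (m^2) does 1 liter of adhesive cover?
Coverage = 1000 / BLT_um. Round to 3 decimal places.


Coverage = 1000 / 75 = 13.333 m^2

13.333


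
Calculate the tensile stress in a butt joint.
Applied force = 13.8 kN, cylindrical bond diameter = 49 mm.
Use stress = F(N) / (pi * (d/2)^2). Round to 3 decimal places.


A = pi * 24.5^2 = 1885.7410 mm^2
sigma = 13800.0 / 1885.7410 = 7.318 MPa

7.318


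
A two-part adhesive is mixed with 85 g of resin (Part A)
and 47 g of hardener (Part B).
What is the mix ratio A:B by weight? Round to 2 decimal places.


Mix ratio = mass_A / mass_B
= 85 / 47
= 1.81

1.81


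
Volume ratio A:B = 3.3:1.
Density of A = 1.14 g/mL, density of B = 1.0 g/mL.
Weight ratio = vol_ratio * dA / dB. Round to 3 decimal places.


Wt ratio = 3.3 * 1.14 / 1.0
= 3.762

3.762


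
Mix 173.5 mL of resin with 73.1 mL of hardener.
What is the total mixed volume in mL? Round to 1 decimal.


Total = 173.5 + 73.1 = 246.6 mL

246.6


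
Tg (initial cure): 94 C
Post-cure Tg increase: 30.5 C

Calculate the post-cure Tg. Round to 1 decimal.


Post-cure Tg = 94 + 30.5 = 124.5 C

124.5


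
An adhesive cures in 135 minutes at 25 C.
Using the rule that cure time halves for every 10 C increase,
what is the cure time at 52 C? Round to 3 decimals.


Factor = 2^((52 - 25) / 10) = 6.4980
Cure time = 135 / 6.4980
= 20.776 minutes

20.776


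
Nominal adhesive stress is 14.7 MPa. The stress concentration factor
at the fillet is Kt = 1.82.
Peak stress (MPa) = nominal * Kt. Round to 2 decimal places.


Peak = 14.7 * 1.82 = 26.75 MPa

26.75


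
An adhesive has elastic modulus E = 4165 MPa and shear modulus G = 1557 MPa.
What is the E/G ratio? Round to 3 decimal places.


E/G = 4165 / 1557 = 2.675

2.675


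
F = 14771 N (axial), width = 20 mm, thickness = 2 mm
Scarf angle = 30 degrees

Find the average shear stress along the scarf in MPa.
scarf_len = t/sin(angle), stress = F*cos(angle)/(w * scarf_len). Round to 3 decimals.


scarf_len = 2/sin(30 deg) = 4.0000
cos(30 deg) = 0.866025
stress = 14771*0.866025/(20*4.0000) = 159.901 MPa

159.901


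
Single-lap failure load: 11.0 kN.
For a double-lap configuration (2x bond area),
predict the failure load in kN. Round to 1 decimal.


Failure load = 11.0 * 2 = 22.0 kN

22.0


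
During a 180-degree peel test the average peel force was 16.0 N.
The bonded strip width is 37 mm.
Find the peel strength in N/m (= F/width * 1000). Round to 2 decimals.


Peel strength = F/width * 1000
= 16.0 / 37 * 1000
= 432.43 N/m

432.43


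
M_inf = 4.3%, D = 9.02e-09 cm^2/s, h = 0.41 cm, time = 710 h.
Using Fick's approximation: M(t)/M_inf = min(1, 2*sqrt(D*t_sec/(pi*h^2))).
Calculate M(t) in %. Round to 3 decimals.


t = 2556000 s
ratio = min(1, 2*sqrt(9.02e-09*2556000/(pi*0.1681)))
= 0.417883
M(t) = 4.3 * 0.417883 = 1.797%

1.797


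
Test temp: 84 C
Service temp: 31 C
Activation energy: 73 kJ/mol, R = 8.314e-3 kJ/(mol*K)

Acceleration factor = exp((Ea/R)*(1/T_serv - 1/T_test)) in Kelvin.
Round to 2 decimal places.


AF = exp((73/0.008314)*(1/304.15 - 1/357.15))
= 72.53

72.53


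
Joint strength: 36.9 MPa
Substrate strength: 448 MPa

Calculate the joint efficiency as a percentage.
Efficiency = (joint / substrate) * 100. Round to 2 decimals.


Efficiency = (36.9 / 448) * 100 = 8.24%

8.24


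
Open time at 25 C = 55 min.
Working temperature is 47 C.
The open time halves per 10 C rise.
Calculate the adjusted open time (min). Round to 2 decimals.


factor = 2^((47 - 25) / 10) = 4.5948
ot = 55 / 4.5948 = 11.97 min

11.97


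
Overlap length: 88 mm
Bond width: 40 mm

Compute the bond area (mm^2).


Bond area = 88 * 40 = 3520 mm^2

3520


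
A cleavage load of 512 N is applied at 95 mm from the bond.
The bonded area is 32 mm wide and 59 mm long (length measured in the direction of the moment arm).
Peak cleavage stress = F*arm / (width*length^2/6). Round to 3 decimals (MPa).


Moment = 512 * 95 = 48640 N*mm
Section modulus = 32 * 3481 / 6 = 111392 / 6 mm^3
Stress = 48640 / (111392 / 6) = 291840 / 111392
= 2.620 MPa

2.620


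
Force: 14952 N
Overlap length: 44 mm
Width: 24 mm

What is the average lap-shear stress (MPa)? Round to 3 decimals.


Average shear stress = F / (overlap * width)
= 14952 / (44 * 24)
= 14.159 MPa

14.159


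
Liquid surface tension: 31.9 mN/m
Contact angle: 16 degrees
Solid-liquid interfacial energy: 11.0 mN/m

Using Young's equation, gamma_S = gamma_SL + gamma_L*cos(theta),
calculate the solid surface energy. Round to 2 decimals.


gamma_S = 11.0 + 31.9 * cos(16)
= 41.66 mN/m

41.66


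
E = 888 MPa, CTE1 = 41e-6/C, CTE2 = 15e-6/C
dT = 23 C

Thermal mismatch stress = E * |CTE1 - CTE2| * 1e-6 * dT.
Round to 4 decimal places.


= 888 * 26e-6 * 23
= 0.5310 MPa

0.5310


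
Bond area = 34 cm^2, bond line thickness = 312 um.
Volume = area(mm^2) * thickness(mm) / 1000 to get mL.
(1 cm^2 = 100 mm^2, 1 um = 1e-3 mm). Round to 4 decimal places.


area_mm2 = 34 * 100 = 3400
blt_mm = 312 * 1e-3 = 0.312
vol_mm3 = 3400 * 0.312 = 1060.8
vol_mL = 1060.8 / 1000 = 1.0608 mL

1.0608


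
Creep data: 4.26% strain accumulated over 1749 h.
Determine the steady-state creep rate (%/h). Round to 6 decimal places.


Rate = 4.26 / 1749 = 0.002436 %/h

0.002436


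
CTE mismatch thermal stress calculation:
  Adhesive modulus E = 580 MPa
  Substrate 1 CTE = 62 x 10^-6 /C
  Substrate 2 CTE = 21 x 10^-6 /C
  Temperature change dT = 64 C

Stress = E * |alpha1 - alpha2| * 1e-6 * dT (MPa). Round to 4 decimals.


delta_alpha = |62 - 21| = 41 x 10^-6/C
Stress = 580 * 41e-6 * 64
= 1.5219 MPa

1.5219


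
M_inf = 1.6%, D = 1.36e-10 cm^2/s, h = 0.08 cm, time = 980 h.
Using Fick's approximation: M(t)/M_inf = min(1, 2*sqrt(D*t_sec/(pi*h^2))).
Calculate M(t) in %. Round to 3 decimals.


t = 3528000 s
ratio = min(1, 2*sqrt(1.36e-10*3528000/(pi*0.0064)))
= 0.308958
M(t) = 1.6 * 0.308958 = 0.494%

0.494


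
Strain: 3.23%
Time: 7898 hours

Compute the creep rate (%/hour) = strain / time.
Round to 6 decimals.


Creep rate = 3.23 / 7898
= 0.000409 %/h

0.000409


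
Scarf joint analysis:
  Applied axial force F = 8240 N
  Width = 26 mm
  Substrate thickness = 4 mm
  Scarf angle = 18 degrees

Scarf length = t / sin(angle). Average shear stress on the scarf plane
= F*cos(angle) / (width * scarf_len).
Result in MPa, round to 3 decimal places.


Scarf length = 4 / sin(18 deg) = 12.9443 mm
cos(18 deg) = 0.951057
Shear = 8240 * 0.951057 / (26 * 12.9443)
= 23.285 MPa

23.285


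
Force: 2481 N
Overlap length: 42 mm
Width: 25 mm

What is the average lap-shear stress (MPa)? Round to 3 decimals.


Average shear stress = F / (overlap * width)
= 2481 / (42 * 25)
= 2.363 MPa

2.363


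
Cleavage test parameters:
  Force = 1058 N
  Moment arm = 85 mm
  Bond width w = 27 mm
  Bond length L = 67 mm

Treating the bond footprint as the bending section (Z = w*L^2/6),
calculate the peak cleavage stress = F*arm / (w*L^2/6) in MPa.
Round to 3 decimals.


M = 1058 * 85 = 89930 N*mm
Z = 27 * 67^2 / 6 = 121203 / 6 mm^3
sigma = M / Z = 6 * 89930 / 121203 = 539580 / 121203
= 4.452 MPa

4.452


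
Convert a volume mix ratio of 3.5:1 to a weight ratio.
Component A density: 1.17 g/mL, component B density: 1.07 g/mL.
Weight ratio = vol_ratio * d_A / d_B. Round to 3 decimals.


= 3.5 * 1.17 / 1.07 = 3.827

3.827


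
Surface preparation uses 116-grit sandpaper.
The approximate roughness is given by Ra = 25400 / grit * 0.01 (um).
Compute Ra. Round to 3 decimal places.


Ra = 25400 / 116 * 0.01
= 254 / 116
= 2.190 um

2.190


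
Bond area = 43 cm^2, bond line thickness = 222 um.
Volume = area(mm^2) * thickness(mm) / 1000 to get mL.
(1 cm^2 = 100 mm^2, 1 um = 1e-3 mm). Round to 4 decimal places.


area_mm2 = 43 * 100 = 4300
blt_mm = 222 * 1e-3 = 0.222
vol_mm3 = 4300 * 0.222 = 954.6
vol_mL = 954.6 / 1000 = 0.9546 mL

0.9546


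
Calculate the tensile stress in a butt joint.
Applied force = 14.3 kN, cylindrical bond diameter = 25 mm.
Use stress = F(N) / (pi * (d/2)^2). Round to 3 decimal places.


A = pi * 12.5^2 = 490.8739 mm^2
sigma = 14300.0 / 490.8739 = 29.132 MPa

29.132


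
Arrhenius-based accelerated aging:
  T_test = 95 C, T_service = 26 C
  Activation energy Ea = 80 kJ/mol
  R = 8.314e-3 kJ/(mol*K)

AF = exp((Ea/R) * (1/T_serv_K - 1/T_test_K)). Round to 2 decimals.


T_test_K = 368.15, T_serv_K = 299.15
AF = exp((80/8.314e-3) * (1/299.15 - 1/368.15))
= 415.13

415.13


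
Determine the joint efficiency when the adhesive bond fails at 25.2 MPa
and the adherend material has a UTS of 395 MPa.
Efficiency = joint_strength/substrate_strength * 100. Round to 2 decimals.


Joint efficiency = 25.2 / 395 * 100
= 6.38%

6.38


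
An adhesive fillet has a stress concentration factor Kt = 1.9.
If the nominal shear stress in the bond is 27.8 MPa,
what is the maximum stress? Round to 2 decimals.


Max stress = 27.8 * 1.9 = 52.82 MPa

52.82


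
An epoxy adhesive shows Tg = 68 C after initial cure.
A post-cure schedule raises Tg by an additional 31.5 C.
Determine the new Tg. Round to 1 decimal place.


New Tg = 68 + 31.5
= 99.5 C

99.5


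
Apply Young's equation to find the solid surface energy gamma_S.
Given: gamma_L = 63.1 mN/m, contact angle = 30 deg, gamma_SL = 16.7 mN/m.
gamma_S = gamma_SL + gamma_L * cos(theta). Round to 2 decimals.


theta_rad = 30 * pi/180 = 0.523599
gamma_S = 16.7 + 63.1 * cos(0.523599)
= 71.35 mN/m

71.35


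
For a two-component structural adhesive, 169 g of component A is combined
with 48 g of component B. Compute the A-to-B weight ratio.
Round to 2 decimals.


Weight ratio A:B = 169 / 48
= 3.52

3.52


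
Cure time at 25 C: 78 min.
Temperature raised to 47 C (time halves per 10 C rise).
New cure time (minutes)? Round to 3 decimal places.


Acceleration factor = 2^(22/10) = 4.5948
New time = 78 / 4.5948 = 16.976 min

16.976


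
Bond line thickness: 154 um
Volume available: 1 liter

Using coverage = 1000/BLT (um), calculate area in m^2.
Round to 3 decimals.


1 L = 1e6 mm^3, thickness = 154 um = 0.154 mm
Area = 1e6 / 0.154 mm^2 = (1e6 / 0.154) / 1e6 m^2 = 1000 / 154 m^2
= 6.494 m^2

6.494


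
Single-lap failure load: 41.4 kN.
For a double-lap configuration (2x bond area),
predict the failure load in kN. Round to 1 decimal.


Failure load = 41.4 * 2 = 82.8 kN

82.8


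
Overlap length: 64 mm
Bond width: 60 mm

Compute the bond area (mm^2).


Bond area = 64 * 60 = 3840 mm^2

3840


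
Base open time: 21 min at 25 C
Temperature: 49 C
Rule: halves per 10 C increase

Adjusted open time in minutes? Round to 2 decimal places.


Acceleration = 2^((49-25)/10) = 5.2780
Open time = 21 / 5.2780 = 3.98 min

3.98


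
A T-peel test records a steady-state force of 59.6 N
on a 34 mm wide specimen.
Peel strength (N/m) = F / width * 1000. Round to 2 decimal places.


Peel strength = 59.6 / 34 * 1000
= 1752.94 N/m

1752.94


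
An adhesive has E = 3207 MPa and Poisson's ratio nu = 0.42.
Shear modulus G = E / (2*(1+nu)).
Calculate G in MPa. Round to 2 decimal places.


G = 3207 / (2*(1+0.42))
= 3207 / 2.84
= 1129.23 MPa

1129.23


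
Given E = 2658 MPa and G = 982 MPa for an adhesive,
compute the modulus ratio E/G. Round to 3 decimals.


E/G ratio = 2658 / 982 = 2.707

2.707


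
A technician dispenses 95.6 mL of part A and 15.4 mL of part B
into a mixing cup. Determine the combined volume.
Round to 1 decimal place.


Combined volume = 95.6 + 15.4
= 111.0 mL

111.0


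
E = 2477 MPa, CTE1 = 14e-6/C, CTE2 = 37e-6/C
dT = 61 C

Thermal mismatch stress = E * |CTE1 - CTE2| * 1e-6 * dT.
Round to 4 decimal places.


= 2477 * 23e-6 * 61
= 3.4752 MPa

3.4752


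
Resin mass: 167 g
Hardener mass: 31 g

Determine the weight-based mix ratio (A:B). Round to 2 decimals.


Ratio = 167 / 31 = 5.39

5.39


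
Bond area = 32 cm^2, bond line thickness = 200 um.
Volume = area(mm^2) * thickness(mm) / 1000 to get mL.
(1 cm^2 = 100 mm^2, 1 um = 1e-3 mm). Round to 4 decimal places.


area_mm2 = 32 * 100 = 3200
blt_mm = 200 * 1e-3 = 0.2
vol_mm3 = 3200 * 0.2 = 640.0
vol_mL = 640.0 / 1000 = 0.6400 mL

0.6400


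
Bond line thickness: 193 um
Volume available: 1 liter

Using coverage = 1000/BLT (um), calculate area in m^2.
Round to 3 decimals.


1 L = 1e6 mm^3, thickness = 193 um = 0.193 mm
Area = 1e6 / 0.193 mm^2 = (1e6 / 0.193) / 1e6 m^2 = 1000 / 193 m^2
= 5.181 m^2

5.181


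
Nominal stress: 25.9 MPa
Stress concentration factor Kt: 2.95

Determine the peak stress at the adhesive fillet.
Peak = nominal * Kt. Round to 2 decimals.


Peak stress = 25.9 * 2.95
= 76.41 MPa

76.41


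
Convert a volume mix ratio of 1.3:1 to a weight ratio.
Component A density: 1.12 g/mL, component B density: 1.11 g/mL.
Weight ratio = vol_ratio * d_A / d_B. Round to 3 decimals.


= 1.3 * 1.12 / 1.11 = 1.312

1.312


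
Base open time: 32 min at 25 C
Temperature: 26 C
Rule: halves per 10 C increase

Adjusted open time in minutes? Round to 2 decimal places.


Acceleration = 2^((26-25)/10) = 1.0718
Open time = 32 / 1.0718 = 29.86 min

29.86


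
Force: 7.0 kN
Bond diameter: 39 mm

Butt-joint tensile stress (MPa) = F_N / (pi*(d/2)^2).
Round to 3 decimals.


F_N = 7.0 * 1000 = 7000.0 N
A = pi*(19.5)^2 = 1194.5906 mm^2
stress = 7000.0 / 1194.5906 = 5.860 MPa

5.860


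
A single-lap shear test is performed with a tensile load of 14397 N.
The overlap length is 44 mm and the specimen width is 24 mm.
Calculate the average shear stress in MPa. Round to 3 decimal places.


Shear stress = F / (overlap * width)
= 14397 / (44 * 24)
= 14397 / 1056
= 13.634 MPa

13.634


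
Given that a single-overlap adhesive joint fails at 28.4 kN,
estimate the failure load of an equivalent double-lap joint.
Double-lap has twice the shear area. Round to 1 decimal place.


Double-lap factor = 2
Expected load = 28.4 * 2 = 56.8 kN

56.8


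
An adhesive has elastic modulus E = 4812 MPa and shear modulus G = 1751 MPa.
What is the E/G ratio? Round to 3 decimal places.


E/G = 4812 / 1751 = 2.748

2.748


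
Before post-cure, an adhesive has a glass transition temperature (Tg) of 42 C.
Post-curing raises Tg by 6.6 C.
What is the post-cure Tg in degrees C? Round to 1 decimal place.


Tg_post = Tg_base + delta_Tg
= 42 + 6.6
= 48.6 C

48.6


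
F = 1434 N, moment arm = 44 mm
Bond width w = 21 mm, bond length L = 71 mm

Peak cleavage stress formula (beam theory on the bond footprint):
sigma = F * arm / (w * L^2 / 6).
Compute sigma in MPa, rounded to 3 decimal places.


sigma = (1434 * 44) / (21 * 5041 / 6)
= 63096 * 6 / 105861
= 378576 / 105861
= 3.576 MPa

3.576


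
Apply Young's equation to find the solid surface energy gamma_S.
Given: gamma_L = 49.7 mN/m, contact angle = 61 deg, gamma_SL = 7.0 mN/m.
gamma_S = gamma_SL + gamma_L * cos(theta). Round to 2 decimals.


theta_rad = 61 * pi/180 = 1.064651
gamma_S = 7.0 + 49.7 * cos(1.064651)
= 31.10 mN/m

31.10
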